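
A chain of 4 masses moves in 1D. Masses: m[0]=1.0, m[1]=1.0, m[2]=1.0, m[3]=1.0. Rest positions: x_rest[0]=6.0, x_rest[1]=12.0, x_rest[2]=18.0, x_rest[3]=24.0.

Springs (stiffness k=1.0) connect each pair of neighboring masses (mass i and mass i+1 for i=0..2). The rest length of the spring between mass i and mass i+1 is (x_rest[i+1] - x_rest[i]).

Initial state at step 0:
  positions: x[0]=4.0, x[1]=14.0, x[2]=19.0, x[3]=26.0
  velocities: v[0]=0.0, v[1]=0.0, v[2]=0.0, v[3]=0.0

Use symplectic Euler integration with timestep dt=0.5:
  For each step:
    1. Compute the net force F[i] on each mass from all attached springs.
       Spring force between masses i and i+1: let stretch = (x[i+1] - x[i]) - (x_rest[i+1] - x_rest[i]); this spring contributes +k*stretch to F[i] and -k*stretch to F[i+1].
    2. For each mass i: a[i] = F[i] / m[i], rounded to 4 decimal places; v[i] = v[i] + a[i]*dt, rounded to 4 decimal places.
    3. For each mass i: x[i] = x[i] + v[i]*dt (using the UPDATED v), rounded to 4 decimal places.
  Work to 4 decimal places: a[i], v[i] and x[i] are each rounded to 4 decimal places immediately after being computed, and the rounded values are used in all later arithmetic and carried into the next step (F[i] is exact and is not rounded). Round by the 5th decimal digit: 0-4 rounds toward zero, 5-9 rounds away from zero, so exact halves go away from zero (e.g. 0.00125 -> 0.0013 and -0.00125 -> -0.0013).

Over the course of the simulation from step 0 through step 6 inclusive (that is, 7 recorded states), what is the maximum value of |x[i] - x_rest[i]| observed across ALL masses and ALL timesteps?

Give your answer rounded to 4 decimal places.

Step 0: x=[4.0000 14.0000 19.0000 26.0000] v=[0.0000 0.0000 0.0000 0.0000]
Step 1: x=[5.0000 12.7500 19.5000 25.7500] v=[2.0000 -2.5000 1.0000 -0.5000]
Step 2: x=[6.4375 11.2500 19.8750 25.4375] v=[2.8750 -3.0000 0.7500 -0.6250]
Step 3: x=[7.5782 10.7031 19.4844 25.2344] v=[2.2813 -1.0938 -0.7813 -0.4063]
Step 4: x=[8.0001 11.5703 18.3359 25.0938] v=[0.8438 1.7344 -2.2970 -0.2813]
Step 5: x=[7.8146 13.2364 17.1855 24.7637] v=[-0.3711 3.3321 -2.3009 -0.6603]
Step 6: x=[7.4845 14.5343 16.9423 24.0390] v=[-0.6602 2.5958 -0.4864 -1.4494]
Max displacement = 2.5343

Answer: 2.5343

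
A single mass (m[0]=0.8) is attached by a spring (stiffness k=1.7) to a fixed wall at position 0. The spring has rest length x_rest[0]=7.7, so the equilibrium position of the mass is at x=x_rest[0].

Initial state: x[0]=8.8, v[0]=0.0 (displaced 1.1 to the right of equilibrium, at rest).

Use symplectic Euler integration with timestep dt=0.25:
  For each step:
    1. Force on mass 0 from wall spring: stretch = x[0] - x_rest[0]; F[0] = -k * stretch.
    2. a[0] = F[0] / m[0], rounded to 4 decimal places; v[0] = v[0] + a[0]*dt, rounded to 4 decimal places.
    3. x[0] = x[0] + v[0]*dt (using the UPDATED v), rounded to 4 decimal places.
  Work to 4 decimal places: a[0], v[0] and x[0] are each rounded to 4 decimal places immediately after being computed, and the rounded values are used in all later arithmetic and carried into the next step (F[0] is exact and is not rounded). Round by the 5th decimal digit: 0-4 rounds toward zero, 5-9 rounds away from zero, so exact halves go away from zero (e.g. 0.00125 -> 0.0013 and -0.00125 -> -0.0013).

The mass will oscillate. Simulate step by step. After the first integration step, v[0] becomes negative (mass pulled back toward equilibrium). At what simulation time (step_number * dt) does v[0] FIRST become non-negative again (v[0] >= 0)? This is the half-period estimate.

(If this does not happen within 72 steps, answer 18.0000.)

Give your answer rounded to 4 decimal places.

Step 0: x=[8.8000] v=[0.0000]
Step 1: x=[8.6539] v=[-0.5844]
Step 2: x=[8.3811] v=[-1.0912]
Step 3: x=[8.0179] v=[-1.4530]
Step 4: x=[7.6124] v=[-1.6219]
Step 5: x=[7.2186] v=[-1.5754]
Step 6: x=[6.8887] v=[-1.3197]
Step 7: x=[6.6665] v=[-0.8887]
Step 8: x=[6.5816] v=[-0.3397]
Step 9: x=[6.6452] v=[0.2545]
First v>=0 after going negative at step 9, time=2.2500

Answer: 2.2500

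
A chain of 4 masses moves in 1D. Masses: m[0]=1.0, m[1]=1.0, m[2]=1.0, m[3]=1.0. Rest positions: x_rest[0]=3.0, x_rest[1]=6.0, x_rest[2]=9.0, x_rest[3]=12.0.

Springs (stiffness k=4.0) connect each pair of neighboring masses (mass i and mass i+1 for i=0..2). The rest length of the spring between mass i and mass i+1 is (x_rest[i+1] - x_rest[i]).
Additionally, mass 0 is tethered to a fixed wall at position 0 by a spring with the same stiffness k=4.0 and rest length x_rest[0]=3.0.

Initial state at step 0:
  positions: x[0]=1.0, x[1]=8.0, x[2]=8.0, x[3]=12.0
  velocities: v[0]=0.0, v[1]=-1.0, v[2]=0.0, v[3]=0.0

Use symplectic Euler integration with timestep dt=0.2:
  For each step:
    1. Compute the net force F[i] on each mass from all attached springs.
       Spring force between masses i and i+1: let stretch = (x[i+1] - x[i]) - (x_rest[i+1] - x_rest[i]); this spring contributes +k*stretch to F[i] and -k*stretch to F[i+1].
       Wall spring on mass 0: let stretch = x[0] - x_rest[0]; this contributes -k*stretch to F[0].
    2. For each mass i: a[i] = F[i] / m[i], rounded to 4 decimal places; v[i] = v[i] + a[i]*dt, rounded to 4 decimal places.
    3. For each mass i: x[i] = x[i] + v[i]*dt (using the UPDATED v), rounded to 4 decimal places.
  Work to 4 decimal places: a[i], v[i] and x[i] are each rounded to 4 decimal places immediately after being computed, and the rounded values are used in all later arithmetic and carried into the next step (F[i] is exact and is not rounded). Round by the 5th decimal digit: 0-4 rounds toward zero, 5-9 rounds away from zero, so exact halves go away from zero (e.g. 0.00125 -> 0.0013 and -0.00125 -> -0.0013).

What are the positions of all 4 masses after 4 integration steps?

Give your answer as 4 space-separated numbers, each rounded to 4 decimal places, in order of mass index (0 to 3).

Step 0: x=[1.0000 8.0000 8.0000 12.0000] v=[0.0000 -1.0000 0.0000 0.0000]
Step 1: x=[1.9600 6.6800 8.6400 11.8400] v=[4.8000 -6.6000 3.2000 -0.8000]
Step 2: x=[3.3616 4.9184 9.4784 11.6480] v=[7.0080 -8.8080 4.1920 -0.9600]
Step 3: x=[4.4744 3.6373 9.9343 11.5889] v=[5.5642 -6.4054 2.2797 -0.2957]
Step 4: x=[4.7374 3.4977 9.6475 11.7450] v=[1.3150 -0.6981 -1.4342 0.7806]

Answer: 4.7374 3.4977 9.6475 11.7450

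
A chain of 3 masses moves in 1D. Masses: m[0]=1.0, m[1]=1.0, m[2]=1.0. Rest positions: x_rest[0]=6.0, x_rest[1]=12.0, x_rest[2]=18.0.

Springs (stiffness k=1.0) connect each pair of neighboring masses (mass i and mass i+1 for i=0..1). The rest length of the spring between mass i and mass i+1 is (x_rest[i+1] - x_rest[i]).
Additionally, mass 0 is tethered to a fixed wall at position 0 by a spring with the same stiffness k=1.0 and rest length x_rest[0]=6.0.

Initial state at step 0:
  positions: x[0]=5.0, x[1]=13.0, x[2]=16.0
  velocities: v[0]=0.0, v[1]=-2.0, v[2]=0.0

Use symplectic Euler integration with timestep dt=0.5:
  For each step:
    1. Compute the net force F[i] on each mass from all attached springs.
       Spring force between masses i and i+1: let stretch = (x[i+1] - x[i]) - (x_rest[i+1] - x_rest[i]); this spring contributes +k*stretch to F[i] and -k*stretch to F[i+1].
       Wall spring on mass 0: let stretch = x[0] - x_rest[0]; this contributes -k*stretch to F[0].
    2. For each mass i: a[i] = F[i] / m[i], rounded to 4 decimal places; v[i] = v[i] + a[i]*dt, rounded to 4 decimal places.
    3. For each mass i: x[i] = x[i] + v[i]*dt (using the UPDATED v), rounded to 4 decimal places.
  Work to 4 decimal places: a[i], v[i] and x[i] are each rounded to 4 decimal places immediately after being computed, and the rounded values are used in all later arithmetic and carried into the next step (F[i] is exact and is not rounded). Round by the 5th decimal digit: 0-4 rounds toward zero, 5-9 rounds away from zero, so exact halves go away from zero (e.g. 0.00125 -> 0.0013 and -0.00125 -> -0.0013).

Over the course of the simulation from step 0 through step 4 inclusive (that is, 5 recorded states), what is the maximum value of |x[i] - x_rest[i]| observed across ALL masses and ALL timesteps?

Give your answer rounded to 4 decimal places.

Answer: 3.6719

Derivation:
Step 0: x=[5.0000 13.0000 16.0000] v=[0.0000 -2.0000 0.0000]
Step 1: x=[5.7500 10.7500 16.7500] v=[1.5000 -4.5000 1.5000]
Step 2: x=[6.3125 8.7500 17.5000] v=[1.1250 -4.0000 1.5000]
Step 3: x=[5.9063 8.3281 17.5625] v=[-0.8125 -0.8438 0.1250]
Step 4: x=[4.6289 9.6094 16.8164] v=[-2.5548 2.5625 -1.4922]
Max displacement = 3.6719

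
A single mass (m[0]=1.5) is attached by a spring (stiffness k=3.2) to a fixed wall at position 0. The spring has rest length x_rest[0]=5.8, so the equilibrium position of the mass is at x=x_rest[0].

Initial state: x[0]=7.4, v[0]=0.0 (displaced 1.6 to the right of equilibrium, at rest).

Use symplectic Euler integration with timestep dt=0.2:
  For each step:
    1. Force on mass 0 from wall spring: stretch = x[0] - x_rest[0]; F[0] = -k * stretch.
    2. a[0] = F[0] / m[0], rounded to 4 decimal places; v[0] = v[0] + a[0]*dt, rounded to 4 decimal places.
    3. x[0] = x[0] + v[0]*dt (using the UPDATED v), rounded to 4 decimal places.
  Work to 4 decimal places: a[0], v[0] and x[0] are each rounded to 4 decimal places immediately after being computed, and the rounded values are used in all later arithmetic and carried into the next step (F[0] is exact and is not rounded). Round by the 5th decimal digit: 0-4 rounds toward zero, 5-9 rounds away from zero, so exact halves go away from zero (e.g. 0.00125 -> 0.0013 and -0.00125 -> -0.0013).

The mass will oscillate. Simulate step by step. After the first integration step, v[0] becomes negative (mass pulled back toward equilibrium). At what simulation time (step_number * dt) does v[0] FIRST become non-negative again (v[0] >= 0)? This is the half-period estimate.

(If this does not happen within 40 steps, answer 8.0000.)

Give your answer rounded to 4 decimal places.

Step 0: x=[7.4000] v=[0.0000]
Step 1: x=[7.2635] v=[-0.6827]
Step 2: x=[7.0021] v=[-1.3071]
Step 3: x=[6.6381] v=[-1.8200]
Step 4: x=[6.2026] v=[-2.1776]
Step 5: x=[5.7327] v=[-2.3494]
Step 6: x=[5.2686] v=[-2.3207]
Step 7: x=[4.8498] v=[-2.0940]
Step 8: x=[4.5121] v=[-1.6886]
Step 9: x=[4.2843] v=[-1.1391]
Step 10: x=[4.1858] v=[-0.4924]
Step 11: x=[4.2251] v=[0.1963]
First v>=0 after going negative at step 11, time=2.2000

Answer: 2.2000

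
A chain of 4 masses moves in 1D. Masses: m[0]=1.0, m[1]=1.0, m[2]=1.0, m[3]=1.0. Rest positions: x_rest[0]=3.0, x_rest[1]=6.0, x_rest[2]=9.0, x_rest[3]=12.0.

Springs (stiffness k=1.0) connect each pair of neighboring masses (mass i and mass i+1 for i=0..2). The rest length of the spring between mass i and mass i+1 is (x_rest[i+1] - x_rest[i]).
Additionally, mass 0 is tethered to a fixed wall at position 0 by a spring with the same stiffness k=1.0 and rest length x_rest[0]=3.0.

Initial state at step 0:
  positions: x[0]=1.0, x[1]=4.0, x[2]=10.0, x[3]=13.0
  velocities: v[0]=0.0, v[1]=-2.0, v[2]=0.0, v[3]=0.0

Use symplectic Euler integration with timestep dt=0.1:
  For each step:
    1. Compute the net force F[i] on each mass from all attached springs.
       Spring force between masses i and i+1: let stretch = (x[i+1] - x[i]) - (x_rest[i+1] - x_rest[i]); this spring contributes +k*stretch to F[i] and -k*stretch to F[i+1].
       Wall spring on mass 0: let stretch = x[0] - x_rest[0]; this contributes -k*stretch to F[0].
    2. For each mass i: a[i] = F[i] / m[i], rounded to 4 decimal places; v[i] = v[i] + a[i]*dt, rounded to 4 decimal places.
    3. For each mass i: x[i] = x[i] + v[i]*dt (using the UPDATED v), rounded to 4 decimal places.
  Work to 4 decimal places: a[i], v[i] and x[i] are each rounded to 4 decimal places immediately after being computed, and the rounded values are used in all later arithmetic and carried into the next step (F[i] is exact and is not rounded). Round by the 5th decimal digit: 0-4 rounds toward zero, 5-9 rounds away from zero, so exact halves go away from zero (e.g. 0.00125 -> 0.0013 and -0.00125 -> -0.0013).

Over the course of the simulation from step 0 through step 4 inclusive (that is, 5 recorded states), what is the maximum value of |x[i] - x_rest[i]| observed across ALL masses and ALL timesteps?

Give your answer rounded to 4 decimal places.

Answer: 2.4711

Derivation:
Step 0: x=[1.0000 4.0000 10.0000 13.0000] v=[0.0000 -2.0000 0.0000 0.0000]
Step 1: x=[1.0200 3.8300 9.9700 13.0000] v=[0.2000 -1.7000 -0.3000 0.0000]
Step 2: x=[1.0579 3.6933 9.9089 12.9997] v=[0.3790 -1.3670 -0.6110 -0.0030]
Step 3: x=[1.1116 3.5924 9.8166 12.9985] v=[0.5368 -1.0090 -0.9235 -0.0121]
Step 4: x=[1.1790 3.5289 9.6938 12.9955] v=[0.6737 -0.6347 -1.2277 -0.0303]
Max displacement = 2.4711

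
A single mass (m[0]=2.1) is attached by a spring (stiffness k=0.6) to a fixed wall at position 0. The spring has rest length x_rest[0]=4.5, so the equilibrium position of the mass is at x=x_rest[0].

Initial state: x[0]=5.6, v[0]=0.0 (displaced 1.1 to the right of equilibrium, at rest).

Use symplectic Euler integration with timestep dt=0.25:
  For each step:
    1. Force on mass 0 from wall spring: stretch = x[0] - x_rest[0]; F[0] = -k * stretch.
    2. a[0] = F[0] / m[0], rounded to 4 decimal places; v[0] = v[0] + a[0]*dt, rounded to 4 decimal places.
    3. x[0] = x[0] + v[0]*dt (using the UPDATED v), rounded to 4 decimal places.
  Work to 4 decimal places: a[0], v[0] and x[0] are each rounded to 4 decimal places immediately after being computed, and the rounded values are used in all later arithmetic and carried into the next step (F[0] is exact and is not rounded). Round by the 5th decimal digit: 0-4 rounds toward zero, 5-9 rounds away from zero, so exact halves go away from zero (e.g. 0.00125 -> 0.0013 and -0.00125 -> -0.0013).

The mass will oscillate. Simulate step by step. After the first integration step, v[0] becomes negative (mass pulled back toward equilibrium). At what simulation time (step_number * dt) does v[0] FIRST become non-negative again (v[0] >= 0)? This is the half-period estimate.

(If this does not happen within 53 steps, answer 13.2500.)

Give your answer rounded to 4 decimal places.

Step 0: x=[5.6000] v=[0.0000]
Step 1: x=[5.5804] v=[-0.0786]
Step 2: x=[5.5415] v=[-0.1558]
Step 3: x=[5.4840] v=[-0.2302]
Step 4: x=[5.4089] v=[-0.3005]
Step 5: x=[5.3176] v=[-0.3654]
Step 6: x=[5.2117] v=[-0.4238]
Step 7: x=[5.0931] v=[-0.4746]
Step 8: x=[4.9639] v=[-0.5170]
Step 9: x=[4.8264] v=[-0.5501]
Step 10: x=[4.6831] v=[-0.5734]
Step 11: x=[4.5365] v=[-0.5865]
Step 12: x=[4.3892] v=[-0.5891]
Step 13: x=[4.2439] v=[-0.5812]
Step 14: x=[4.1032] v=[-0.5629]
Step 15: x=[3.9696] v=[-0.5346]
Step 16: x=[3.8454] v=[-0.4967]
Step 17: x=[3.7329] v=[-0.4500]
Step 18: x=[3.6341] v=[-0.3952]
Step 19: x=[3.5508] v=[-0.3334]
Step 20: x=[3.4844] v=[-0.2656]
Step 21: x=[3.4361] v=[-0.1931]
Step 22: x=[3.4068] v=[-0.1171]
Step 23: x=[3.3971] v=[-0.0390]
Step 24: x=[3.4071] v=[0.0398]
First v>=0 after going negative at step 24, time=6.0000

Answer: 6.0000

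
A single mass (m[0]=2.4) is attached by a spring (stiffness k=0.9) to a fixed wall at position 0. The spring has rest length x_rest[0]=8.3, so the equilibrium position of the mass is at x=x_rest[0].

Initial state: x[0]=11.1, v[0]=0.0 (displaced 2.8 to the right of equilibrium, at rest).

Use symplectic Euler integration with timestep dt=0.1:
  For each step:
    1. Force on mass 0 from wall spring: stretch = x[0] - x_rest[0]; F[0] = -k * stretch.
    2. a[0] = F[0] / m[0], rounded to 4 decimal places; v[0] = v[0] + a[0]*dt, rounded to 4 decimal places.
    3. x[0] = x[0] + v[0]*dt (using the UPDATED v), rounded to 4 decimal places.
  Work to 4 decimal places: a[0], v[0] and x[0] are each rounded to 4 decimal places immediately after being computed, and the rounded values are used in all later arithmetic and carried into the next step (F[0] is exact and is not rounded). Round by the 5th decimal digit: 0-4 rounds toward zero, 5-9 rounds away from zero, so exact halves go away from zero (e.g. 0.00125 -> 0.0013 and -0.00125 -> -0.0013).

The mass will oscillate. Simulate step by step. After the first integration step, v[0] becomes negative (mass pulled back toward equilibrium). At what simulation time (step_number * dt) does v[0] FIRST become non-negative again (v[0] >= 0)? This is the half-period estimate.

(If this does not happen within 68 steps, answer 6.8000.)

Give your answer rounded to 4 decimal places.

Step 0: x=[11.1000] v=[0.0000]
Step 1: x=[11.0895] v=[-0.1050]
Step 2: x=[11.0685] v=[-0.2096]
Step 3: x=[11.0372] v=[-0.3134]
Step 4: x=[10.9956] v=[-0.4161]
Step 5: x=[10.9439] v=[-0.5172]
Step 6: x=[10.8823] v=[-0.6164]
Step 7: x=[10.8110] v=[-0.7132]
Step 8: x=[10.7303] v=[-0.8074]
Step 9: x=[10.6405] v=[-0.8985]
Step 10: x=[10.5419] v=[-0.9863]
Step 11: x=[10.4349] v=[-1.0704]
Step 12: x=[10.3199] v=[-1.1505]
Step 13: x=[10.1973] v=[-1.2263]
Step 14: x=[10.0676] v=[-1.2975]
Step 15: x=[9.9312] v=[-1.3638]
Step 16: x=[9.7887] v=[-1.4250]
Step 17: x=[9.6406] v=[-1.4808]
Step 18: x=[9.4875] v=[-1.5311]
Step 19: x=[9.3299] v=[-1.5756]
Step 20: x=[9.1685] v=[-1.6142]
Step 21: x=[9.0038] v=[-1.6468]
Step 22: x=[8.8365] v=[-1.6732]
Step 23: x=[8.6672] v=[-1.6933]
Step 24: x=[8.4965] v=[-1.7071]
Step 25: x=[8.3251] v=[-1.7145]
Step 26: x=[8.1536] v=[-1.7154]
Step 27: x=[7.9826] v=[-1.7099]
Step 28: x=[7.8128] v=[-1.6980]
Step 29: x=[7.6448] v=[-1.6797]
Step 30: x=[7.4793] v=[-1.6551]
Step 31: x=[7.3169] v=[-1.6243]
Step 32: x=[7.1582] v=[-1.5874]
Step 33: x=[7.0037] v=[-1.5446]
Step 34: x=[6.8541] v=[-1.4960]
Step 35: x=[6.7099] v=[-1.4418]
Step 36: x=[6.5717] v=[-1.3822]
Step 37: x=[6.4400] v=[-1.3174]
Step 38: x=[6.3152] v=[-1.2477]
Step 39: x=[6.1979] v=[-1.1733]
Step 40: x=[6.0885] v=[-1.0945]
Step 41: x=[5.9873] v=[-1.0116]
Step 42: x=[5.8948] v=[-0.9249]
Step 43: x=[5.8113] v=[-0.8347]
Step 44: x=[5.7372] v=[-0.7414]
Step 45: x=[5.6727] v=[-0.6453]
Step 46: x=[5.6180] v=[-0.5468]
Step 47: x=[5.5734] v=[-0.4462]
Step 48: x=[5.5390] v=[-0.3440]
Step 49: x=[5.5150] v=[-0.2405]
Step 50: x=[5.5014] v=[-0.1361]
Step 51: x=[5.4983] v=[-0.0312]
Step 52: x=[5.5057] v=[0.0739]
First v>=0 after going negative at step 52, time=5.2000

Answer: 5.2000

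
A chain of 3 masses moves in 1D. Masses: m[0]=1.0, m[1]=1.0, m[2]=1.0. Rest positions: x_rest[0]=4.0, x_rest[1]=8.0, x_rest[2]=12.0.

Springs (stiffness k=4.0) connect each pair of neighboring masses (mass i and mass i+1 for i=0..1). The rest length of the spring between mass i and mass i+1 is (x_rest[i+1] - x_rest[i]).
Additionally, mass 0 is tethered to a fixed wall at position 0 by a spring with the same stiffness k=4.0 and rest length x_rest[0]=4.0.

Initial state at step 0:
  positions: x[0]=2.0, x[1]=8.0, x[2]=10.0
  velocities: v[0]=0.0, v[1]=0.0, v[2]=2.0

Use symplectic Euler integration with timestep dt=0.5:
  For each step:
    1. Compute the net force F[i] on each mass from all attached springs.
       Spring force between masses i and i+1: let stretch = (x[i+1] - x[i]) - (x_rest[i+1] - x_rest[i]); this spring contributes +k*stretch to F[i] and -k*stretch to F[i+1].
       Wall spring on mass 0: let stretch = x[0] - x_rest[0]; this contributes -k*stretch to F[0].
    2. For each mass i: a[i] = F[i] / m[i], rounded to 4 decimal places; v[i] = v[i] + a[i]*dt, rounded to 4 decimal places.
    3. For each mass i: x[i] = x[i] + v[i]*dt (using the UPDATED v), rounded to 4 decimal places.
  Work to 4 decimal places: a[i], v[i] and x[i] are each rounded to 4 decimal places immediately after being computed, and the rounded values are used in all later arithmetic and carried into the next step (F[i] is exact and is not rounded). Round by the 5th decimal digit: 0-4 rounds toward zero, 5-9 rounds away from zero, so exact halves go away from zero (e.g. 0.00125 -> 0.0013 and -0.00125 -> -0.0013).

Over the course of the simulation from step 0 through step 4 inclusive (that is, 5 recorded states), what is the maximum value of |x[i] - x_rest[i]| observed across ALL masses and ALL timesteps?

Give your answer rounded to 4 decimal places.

Step 0: x=[2.0000 8.0000 10.0000] v=[0.0000 0.0000 2.0000]
Step 1: x=[6.0000 4.0000 13.0000] v=[8.0000 -8.0000 6.0000]
Step 2: x=[2.0000 11.0000 11.0000] v=[-8.0000 14.0000 -4.0000]
Step 3: x=[5.0000 9.0000 13.0000] v=[6.0000 -4.0000 4.0000]
Step 4: x=[7.0000 7.0000 15.0000] v=[4.0000 -4.0000 4.0000]
Max displacement = 4.0000

Answer: 4.0000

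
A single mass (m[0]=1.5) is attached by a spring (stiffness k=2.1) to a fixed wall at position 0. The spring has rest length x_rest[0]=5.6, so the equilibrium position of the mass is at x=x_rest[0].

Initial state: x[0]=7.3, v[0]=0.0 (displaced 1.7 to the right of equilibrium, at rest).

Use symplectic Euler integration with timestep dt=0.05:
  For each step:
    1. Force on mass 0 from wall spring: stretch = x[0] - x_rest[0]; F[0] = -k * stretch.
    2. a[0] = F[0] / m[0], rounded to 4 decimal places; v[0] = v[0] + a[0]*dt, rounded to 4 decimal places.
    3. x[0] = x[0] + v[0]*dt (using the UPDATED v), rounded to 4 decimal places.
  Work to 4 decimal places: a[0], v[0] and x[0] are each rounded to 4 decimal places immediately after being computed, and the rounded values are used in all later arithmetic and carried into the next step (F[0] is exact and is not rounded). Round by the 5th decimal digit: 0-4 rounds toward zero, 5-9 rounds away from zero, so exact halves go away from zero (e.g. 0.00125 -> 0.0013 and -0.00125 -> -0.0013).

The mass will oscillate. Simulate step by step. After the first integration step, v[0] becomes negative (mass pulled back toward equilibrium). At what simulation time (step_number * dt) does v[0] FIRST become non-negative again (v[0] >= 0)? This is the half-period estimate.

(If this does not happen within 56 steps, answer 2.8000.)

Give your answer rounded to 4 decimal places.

Step 0: x=[7.3000] v=[0.0000]
Step 1: x=[7.2941] v=[-0.1190]
Step 2: x=[7.2822] v=[-0.2376]
Step 3: x=[7.2644] v=[-0.3554]
Step 4: x=[7.2408] v=[-0.4719]
Step 5: x=[7.2115] v=[-0.5868]
Step 6: x=[7.1765] v=[-0.6996]
Step 7: x=[7.1360] v=[-0.8100]
Step 8: x=[7.0901] v=[-0.9175]
Step 9: x=[7.0390] v=[-1.0218]
Step 10: x=[6.9829] v=[-1.1225]
Step 11: x=[6.9219] v=[-1.2193]
Step 12: x=[6.8563] v=[-1.3118]
Step 13: x=[6.7863] v=[-1.3997]
Step 14: x=[6.7122] v=[-1.4827]
Step 15: x=[6.6342] v=[-1.5606]
Step 16: x=[6.5526] v=[-1.6330]
Step 17: x=[6.4676] v=[-1.6997]
Step 18: x=[6.3796] v=[-1.7604]
Step 19: x=[6.2889] v=[-1.8150]
Step 20: x=[6.1957] v=[-1.8632]
Step 21: x=[6.1005] v=[-1.9049]
Step 22: x=[6.0035] v=[-1.9399]
Step 23: x=[5.9051] v=[-1.9681]
Step 24: x=[5.8056] v=[-1.9895]
Step 25: x=[5.7054] v=[-2.0039]
Step 26: x=[5.6048] v=[-2.0113]
Step 27: x=[5.5042] v=[-2.0116]
Step 28: x=[5.4040] v=[-2.0049]
Step 29: x=[5.3044] v=[-1.9912]
Step 30: x=[5.2059] v=[-1.9705]
Step 31: x=[5.1088] v=[-1.9429]
Step 32: x=[5.0134] v=[-1.9085]
Step 33: x=[4.9200] v=[-1.8674]
Step 34: x=[4.8290] v=[-1.8198]
Step 35: x=[4.7407] v=[-1.7658]
Step 36: x=[4.6554] v=[-1.7057]
Step 37: x=[4.5734] v=[-1.6396]
Step 38: x=[4.4950] v=[-1.5677]
Step 39: x=[4.4205] v=[-1.4904]
Step 40: x=[4.3501] v=[-1.4078]
Step 41: x=[4.2841] v=[-1.3203]
Step 42: x=[4.2227] v=[-1.2282]
Step 43: x=[4.1661] v=[-1.1318]
Step 44: x=[4.1145] v=[-1.0314]
Step 45: x=[4.0681] v=[-0.9274]
Step 46: x=[4.0271] v=[-0.8202]
Step 47: x=[3.9916] v=[-0.7101]
Step 48: x=[3.9617] v=[-0.5975]
Step 49: x=[3.9376] v=[-0.4828]
Step 50: x=[3.9193] v=[-0.3664]
Step 51: x=[3.9069] v=[-0.2488]
Step 52: x=[3.9004] v=[-0.1303]
Step 53: x=[3.8998] v=[-0.0113]
Step 54: x=[3.9052] v=[0.1077]
First v>=0 after going negative at step 54, time=2.7000

Answer: 2.7000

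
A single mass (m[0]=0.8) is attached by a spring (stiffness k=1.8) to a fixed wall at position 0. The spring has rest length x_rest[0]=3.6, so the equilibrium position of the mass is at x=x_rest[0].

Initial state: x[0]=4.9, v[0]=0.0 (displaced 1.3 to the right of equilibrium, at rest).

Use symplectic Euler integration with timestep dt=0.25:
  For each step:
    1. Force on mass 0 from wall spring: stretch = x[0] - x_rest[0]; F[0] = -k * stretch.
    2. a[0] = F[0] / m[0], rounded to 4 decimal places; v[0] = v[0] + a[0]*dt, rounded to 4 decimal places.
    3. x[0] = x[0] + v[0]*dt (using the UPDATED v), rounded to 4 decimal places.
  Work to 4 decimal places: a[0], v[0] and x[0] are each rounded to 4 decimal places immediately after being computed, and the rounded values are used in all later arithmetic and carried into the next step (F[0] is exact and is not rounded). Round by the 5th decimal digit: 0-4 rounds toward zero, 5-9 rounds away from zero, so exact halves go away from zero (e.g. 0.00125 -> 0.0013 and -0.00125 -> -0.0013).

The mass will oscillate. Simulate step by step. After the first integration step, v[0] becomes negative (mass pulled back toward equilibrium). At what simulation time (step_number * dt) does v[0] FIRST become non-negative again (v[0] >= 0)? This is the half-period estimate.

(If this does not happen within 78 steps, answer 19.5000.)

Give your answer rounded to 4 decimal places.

Answer: 2.2500

Derivation:
Step 0: x=[4.9000] v=[0.0000]
Step 1: x=[4.7172] v=[-0.7313]
Step 2: x=[4.3773] v=[-1.3597]
Step 3: x=[3.9281] v=[-1.7969]
Step 4: x=[3.4327] v=[-1.9815]
Step 5: x=[2.9609] v=[-1.8874]
Step 6: x=[2.5789] v=[-1.5279]
Step 7: x=[2.3405] v=[-0.9535]
Step 8: x=[2.2793] v=[-0.2450]
Step 9: x=[2.4038] v=[0.4979]
First v>=0 after going negative at step 9, time=2.2500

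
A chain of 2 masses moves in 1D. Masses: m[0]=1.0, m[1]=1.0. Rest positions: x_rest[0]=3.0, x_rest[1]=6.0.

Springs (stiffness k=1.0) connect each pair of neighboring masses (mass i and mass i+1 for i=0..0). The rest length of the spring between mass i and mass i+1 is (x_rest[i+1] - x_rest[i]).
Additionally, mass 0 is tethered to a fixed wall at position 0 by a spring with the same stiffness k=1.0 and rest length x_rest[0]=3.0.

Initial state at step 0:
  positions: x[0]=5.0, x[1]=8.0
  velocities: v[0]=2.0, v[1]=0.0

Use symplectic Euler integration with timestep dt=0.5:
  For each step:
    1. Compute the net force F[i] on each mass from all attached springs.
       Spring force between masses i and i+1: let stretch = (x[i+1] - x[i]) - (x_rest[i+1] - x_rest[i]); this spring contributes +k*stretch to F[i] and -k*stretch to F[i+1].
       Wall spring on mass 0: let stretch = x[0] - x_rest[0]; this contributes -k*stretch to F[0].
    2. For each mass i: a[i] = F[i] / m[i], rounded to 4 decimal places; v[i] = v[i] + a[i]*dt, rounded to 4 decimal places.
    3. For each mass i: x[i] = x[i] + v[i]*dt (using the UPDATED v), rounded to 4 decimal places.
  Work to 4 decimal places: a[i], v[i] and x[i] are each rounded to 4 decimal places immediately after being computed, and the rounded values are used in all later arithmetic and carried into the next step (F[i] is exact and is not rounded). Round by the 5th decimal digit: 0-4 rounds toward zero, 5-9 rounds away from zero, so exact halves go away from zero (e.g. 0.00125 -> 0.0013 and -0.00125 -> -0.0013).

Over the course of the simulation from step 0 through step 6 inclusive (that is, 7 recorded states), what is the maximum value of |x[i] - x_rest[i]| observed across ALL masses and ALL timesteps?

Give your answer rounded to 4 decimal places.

Answer: 2.5000

Derivation:
Step 0: x=[5.0000 8.0000] v=[2.0000 0.0000]
Step 1: x=[5.5000 8.0000] v=[1.0000 0.0000]
Step 2: x=[5.2500 8.1250] v=[-0.5000 0.2500]
Step 3: x=[4.4063 8.2813] v=[-1.6875 0.3125]
Step 4: x=[3.4297 8.2188] v=[-1.9532 -0.1250]
Step 5: x=[2.7930 7.7090] v=[-1.2735 -1.0196]
Step 6: x=[2.6870 6.7202] v=[-0.2120 -1.9776]
Max displacement = 2.5000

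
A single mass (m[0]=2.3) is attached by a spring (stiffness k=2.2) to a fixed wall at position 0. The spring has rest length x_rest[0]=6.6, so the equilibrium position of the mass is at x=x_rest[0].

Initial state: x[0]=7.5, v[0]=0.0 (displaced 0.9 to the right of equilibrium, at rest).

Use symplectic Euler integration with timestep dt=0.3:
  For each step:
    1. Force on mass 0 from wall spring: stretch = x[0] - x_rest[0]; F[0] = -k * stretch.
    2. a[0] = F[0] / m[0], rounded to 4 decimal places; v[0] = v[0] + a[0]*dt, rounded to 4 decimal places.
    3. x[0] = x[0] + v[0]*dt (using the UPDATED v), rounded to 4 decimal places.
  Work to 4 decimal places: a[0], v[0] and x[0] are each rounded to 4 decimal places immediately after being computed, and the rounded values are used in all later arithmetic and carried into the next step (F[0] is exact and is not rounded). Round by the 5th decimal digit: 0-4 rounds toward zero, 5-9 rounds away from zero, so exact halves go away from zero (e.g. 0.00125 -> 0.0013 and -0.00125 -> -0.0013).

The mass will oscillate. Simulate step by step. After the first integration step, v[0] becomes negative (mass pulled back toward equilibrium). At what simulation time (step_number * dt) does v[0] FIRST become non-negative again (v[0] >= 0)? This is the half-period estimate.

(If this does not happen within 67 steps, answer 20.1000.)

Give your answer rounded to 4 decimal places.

Answer: 3.3000

Derivation:
Step 0: x=[7.5000] v=[0.0000]
Step 1: x=[7.4225] v=[-0.2583]
Step 2: x=[7.2742] v=[-0.4943]
Step 3: x=[7.0679] v=[-0.6878]
Step 4: x=[6.8213] v=[-0.8221]
Step 5: x=[6.5556] v=[-0.8856]
Step 6: x=[6.2937] v=[-0.8729]
Step 7: x=[6.0582] v=[-0.7850]
Step 8: x=[5.8694] v=[-0.6295]
Step 9: x=[5.7434] v=[-0.4199]
Step 10: x=[5.6912] v=[-0.1741]
Step 11: x=[5.7172] v=[0.0867]
First v>=0 after going negative at step 11, time=3.3000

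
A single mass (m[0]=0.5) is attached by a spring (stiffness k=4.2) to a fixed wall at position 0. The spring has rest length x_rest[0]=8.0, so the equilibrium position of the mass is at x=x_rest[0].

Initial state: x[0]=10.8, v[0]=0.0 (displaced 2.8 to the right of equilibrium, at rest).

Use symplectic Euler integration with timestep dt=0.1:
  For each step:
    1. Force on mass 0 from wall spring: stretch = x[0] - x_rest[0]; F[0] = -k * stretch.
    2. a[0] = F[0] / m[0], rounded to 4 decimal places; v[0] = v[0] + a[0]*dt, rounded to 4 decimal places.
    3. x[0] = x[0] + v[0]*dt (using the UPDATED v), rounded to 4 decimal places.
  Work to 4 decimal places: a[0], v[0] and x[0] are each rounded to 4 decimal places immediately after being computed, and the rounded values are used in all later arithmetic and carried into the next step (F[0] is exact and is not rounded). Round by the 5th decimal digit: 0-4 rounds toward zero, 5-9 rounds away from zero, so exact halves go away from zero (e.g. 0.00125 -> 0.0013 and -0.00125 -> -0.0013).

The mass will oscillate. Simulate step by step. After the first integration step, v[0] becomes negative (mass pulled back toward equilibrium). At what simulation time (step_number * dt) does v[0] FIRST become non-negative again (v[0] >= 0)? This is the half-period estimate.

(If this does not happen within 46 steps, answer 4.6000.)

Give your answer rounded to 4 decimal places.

Step 0: x=[10.8000] v=[0.0000]
Step 1: x=[10.5648] v=[-2.3520]
Step 2: x=[10.1142] v=[-4.5064]
Step 3: x=[9.4860] v=[-6.2823]
Step 4: x=[8.7330] v=[-7.5305]
Step 5: x=[7.9184] v=[-8.1462]
Step 6: x=[7.1106] v=[-8.0777]
Step 7: x=[6.3775] v=[-7.3306]
Step 8: x=[5.7807] v=[-5.9677]
Step 9: x=[5.3704] v=[-4.1035]
Step 10: x=[5.1809] v=[-1.8946]
Step 11: x=[5.2282] v=[0.4734]
First v>=0 after going negative at step 11, time=1.1000

Answer: 1.1000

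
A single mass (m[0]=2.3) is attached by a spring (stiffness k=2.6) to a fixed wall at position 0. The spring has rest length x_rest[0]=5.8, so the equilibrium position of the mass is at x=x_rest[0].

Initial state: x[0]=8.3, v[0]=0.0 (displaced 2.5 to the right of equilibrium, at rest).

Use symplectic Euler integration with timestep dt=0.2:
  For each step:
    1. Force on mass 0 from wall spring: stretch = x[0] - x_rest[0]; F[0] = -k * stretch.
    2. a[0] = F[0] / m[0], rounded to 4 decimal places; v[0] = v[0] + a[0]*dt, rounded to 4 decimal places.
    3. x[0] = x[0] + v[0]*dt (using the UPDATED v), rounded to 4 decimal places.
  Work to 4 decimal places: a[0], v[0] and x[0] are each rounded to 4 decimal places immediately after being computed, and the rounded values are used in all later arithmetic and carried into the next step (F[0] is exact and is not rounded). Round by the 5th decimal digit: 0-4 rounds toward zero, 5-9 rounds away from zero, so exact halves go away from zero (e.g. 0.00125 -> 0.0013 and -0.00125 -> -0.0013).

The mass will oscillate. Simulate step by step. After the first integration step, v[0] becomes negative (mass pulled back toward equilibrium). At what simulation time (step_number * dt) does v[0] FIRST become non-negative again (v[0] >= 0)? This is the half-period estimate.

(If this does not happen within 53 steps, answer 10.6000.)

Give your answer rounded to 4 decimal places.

Step 0: x=[8.3000] v=[0.0000]
Step 1: x=[8.1870] v=[-0.5652]
Step 2: x=[7.9660] v=[-1.1049]
Step 3: x=[7.6471] v=[-1.5946]
Step 4: x=[7.2447] v=[-2.0122]
Step 5: x=[6.7769] v=[-2.3388]
Step 6: x=[6.2650] v=[-2.5597]
Step 7: x=[5.7320] v=[-2.6648]
Step 8: x=[5.2021] v=[-2.6494]
Step 9: x=[4.6993] v=[-2.5142]
Step 10: x=[4.2462] v=[-2.2653]
Step 11: x=[3.8634] v=[-1.9140]
Step 12: x=[3.5682] v=[-1.4762]
Step 13: x=[3.3739] v=[-0.9716]
Step 14: x=[3.2893] v=[-0.4231]
Step 15: x=[3.3182] v=[0.1445]
First v>=0 after going negative at step 15, time=3.0000

Answer: 3.0000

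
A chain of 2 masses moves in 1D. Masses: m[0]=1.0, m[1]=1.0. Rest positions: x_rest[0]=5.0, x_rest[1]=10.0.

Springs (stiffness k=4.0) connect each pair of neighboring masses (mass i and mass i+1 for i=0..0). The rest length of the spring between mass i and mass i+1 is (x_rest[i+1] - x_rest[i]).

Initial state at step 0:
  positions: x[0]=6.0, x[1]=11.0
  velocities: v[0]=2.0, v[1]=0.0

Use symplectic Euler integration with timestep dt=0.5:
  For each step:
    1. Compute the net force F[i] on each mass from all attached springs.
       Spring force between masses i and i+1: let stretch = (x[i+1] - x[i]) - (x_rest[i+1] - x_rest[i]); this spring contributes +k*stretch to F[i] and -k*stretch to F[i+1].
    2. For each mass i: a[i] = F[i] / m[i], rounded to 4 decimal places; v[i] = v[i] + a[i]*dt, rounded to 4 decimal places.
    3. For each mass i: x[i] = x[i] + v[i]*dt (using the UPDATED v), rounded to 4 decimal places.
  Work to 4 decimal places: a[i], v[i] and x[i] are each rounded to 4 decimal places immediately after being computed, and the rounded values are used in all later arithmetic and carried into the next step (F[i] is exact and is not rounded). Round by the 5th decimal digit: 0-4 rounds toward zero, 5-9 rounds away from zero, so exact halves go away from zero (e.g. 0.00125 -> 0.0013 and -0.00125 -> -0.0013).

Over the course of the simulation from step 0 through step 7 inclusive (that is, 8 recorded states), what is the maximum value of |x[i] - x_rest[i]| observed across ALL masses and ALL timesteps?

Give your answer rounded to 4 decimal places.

Answer: 5.0000

Derivation:
Step 0: x=[6.0000 11.0000] v=[2.0000 0.0000]
Step 1: x=[7.0000 11.0000] v=[2.0000 0.0000]
Step 2: x=[7.0000 12.0000] v=[0.0000 2.0000]
Step 3: x=[7.0000 13.0000] v=[0.0000 2.0000]
Step 4: x=[8.0000 13.0000] v=[2.0000 0.0000]
Step 5: x=[9.0000 13.0000] v=[2.0000 0.0000]
Step 6: x=[9.0000 14.0000] v=[0.0000 2.0000]
Step 7: x=[9.0000 15.0000] v=[0.0000 2.0000]
Max displacement = 5.0000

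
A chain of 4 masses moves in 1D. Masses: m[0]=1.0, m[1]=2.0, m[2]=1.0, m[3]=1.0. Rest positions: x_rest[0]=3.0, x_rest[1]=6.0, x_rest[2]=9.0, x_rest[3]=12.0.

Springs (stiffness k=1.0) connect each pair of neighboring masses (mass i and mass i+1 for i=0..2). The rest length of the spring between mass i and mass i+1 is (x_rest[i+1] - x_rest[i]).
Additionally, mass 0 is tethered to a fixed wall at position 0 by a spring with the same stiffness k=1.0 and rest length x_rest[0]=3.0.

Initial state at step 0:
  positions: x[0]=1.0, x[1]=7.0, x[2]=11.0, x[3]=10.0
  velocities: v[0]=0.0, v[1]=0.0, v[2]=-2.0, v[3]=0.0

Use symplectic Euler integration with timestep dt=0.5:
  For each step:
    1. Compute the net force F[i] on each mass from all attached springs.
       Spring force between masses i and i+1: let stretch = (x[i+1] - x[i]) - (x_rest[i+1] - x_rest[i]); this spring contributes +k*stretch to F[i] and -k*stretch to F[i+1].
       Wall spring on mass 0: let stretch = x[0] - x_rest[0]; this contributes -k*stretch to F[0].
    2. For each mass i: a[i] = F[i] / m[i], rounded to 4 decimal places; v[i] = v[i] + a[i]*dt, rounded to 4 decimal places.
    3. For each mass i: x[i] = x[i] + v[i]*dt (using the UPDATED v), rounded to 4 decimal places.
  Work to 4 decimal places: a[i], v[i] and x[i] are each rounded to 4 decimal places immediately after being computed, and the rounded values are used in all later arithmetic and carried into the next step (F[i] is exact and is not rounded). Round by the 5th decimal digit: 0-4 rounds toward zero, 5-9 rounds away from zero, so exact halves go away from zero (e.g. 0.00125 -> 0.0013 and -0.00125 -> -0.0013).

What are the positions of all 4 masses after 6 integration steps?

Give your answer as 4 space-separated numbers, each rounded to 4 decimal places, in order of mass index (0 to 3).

Step 0: x=[1.0000 7.0000 11.0000 10.0000] v=[0.0000 0.0000 -2.0000 0.0000]
Step 1: x=[2.2500 6.7500 8.7500 11.0000] v=[2.5000 -0.5000 -4.5000 2.0000]
Step 2: x=[4.0625 6.1875 6.5625 12.1875] v=[3.6250 -1.1250 -4.3750 2.3750]
Step 3: x=[5.3907 5.4063 5.6875 12.7188] v=[2.6563 -1.5625 -1.7500 1.0625]
Step 4: x=[5.3751 4.6583 6.5001 12.2422] v=[-0.0313 -1.4961 1.6251 -0.9532]
Step 5: x=[3.8365 4.2301 8.2878 11.0801] v=[-3.0773 -0.8565 3.5753 -2.3243]
Step 6: x=[1.4371 4.2599 9.7591 9.9699] v=[-4.7988 0.0596 2.9426 -2.2205]

Answer: 1.4371 4.2599 9.7591 9.9699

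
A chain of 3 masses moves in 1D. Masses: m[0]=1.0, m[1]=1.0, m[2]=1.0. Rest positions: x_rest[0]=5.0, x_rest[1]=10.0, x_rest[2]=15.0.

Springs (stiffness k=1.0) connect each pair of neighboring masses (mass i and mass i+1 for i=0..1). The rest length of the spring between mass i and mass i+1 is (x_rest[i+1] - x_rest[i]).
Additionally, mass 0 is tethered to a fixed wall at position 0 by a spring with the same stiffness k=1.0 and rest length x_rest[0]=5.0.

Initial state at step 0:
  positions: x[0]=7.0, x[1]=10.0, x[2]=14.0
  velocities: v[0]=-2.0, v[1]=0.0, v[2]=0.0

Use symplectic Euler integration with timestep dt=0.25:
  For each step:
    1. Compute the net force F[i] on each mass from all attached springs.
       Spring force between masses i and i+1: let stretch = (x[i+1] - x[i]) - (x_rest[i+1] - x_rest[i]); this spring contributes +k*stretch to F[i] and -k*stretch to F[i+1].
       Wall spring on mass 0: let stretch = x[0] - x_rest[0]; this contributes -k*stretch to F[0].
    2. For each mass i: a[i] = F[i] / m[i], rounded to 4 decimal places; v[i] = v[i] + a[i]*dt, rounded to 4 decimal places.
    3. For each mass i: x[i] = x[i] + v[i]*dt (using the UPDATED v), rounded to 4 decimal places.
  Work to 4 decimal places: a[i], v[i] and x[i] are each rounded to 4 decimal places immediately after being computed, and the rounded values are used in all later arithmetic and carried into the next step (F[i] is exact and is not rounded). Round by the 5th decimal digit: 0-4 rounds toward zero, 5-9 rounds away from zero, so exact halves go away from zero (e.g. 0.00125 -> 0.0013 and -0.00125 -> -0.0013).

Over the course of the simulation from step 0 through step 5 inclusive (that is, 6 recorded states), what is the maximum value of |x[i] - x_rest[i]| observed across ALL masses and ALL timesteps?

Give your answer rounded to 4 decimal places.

Answer: 2.1098

Derivation:
Step 0: x=[7.0000 10.0000 14.0000] v=[-2.0000 0.0000 0.0000]
Step 1: x=[6.2500 10.0625 14.0625] v=[-3.0000 0.2500 0.2500]
Step 2: x=[5.3477 10.1367 14.1875] v=[-3.6094 0.2969 0.5000]
Step 3: x=[4.4104 10.1648 14.3718] v=[-3.7491 0.1124 0.7373]
Step 4: x=[3.5571 10.0962 14.6057] v=[-3.4131 -0.2745 0.9356]
Step 5: x=[2.8902 9.9007 14.8703] v=[-2.6676 -0.7819 1.0582]
Max displacement = 2.1098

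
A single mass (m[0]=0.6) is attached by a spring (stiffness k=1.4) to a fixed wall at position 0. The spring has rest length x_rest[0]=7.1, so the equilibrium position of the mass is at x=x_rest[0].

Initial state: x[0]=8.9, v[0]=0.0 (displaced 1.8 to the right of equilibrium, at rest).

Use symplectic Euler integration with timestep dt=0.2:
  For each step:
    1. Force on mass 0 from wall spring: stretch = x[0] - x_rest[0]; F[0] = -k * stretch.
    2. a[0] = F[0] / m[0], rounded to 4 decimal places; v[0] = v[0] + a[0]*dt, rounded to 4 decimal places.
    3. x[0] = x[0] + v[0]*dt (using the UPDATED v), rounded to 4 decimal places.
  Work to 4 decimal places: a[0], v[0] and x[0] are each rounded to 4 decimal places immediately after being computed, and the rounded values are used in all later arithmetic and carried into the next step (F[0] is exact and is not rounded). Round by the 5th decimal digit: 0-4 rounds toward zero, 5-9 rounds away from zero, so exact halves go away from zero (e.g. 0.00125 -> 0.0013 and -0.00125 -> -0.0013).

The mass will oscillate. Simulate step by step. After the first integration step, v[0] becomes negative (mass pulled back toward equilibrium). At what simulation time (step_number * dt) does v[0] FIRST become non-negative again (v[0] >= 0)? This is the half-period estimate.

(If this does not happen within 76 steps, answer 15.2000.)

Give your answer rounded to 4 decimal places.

Step 0: x=[8.9000] v=[0.0000]
Step 1: x=[8.7320] v=[-0.8400]
Step 2: x=[8.4117] v=[-1.6016]
Step 3: x=[7.9690] v=[-2.2137]
Step 4: x=[7.4452] v=[-2.6192]
Step 5: x=[6.8891] v=[-2.7803]
Step 6: x=[6.3527] v=[-2.6819]
Step 7: x=[5.8861] v=[-2.3332]
Step 8: x=[5.5328] v=[-1.7667]
Step 9: x=[5.3257] v=[-1.0353]
Step 10: x=[5.2842] v=[-0.2073]
Step 11: x=[5.4122] v=[0.6401]
First v>=0 after going negative at step 11, time=2.2000

Answer: 2.2000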